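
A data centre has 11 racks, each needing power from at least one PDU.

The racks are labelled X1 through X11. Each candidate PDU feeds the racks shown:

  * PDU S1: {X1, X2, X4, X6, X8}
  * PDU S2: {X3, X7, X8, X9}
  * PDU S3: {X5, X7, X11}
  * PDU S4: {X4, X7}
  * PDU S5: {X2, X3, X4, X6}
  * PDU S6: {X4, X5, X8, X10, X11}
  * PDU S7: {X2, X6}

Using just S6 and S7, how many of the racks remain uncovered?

Union of S6, S7 = {X2, X4, X5, X6, X8, X10, X11}.
Not covered: X1, X3, X7, X9 — 4 racks.

4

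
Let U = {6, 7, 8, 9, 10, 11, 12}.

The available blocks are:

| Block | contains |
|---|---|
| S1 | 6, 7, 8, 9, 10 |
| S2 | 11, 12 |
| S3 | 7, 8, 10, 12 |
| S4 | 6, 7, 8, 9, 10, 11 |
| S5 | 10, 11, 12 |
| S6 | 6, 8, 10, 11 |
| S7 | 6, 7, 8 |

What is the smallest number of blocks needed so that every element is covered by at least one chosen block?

Take {S1, S5}. Their union is {6, 7, 8, 9, 10, 11, 12}, which is all 7 elements.
No single block has all 7 elements (the largest, S4, has 6), so 2 is optimal.

2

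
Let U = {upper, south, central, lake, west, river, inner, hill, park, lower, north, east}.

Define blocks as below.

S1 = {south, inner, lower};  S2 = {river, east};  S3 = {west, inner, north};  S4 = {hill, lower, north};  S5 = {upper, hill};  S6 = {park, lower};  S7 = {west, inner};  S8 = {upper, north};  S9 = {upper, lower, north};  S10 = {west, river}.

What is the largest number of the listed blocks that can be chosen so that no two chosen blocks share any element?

4

S2, S3, S5, S6 are pairwise disjoint (S2={river,east}; S3={west,inner,north}; S5={upper,hill}; S6={park,lower}).
Every remaining block overlaps one of these, and no 5 of the listed blocks are pairwise disjoint, so 4 is the maximum.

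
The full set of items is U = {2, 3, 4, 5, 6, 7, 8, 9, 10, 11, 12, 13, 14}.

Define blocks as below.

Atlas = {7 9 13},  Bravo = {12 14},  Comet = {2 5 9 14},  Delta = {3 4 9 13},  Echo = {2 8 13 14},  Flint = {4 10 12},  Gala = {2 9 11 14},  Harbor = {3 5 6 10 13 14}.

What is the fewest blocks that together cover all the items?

Atlas and Echo and Flint and Gala and Harbor together: Atlas ∪ Echo ∪ Flint ∪ Gala ∪ Harbor = {2, 3, 4, 5, 6, 7, 8, 9, 10, 11, 12, 13, 14} — every item is covered.
No 4 of the 8 blocks cover everything (all 70 combinations miss at least one item), so 5 is optimal.

5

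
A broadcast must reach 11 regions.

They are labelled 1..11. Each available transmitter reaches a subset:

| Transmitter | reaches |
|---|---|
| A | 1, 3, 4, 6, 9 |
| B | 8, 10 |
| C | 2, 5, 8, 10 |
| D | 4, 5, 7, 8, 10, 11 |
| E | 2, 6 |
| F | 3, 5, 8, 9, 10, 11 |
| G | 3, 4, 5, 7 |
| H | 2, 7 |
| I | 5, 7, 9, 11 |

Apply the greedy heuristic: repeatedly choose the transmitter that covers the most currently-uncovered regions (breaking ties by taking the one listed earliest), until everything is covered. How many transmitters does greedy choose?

Greedy: pick D (covers 6 new) → pick A (covers 4 new) → pick C (covers 1 new). Total picks: 3.

3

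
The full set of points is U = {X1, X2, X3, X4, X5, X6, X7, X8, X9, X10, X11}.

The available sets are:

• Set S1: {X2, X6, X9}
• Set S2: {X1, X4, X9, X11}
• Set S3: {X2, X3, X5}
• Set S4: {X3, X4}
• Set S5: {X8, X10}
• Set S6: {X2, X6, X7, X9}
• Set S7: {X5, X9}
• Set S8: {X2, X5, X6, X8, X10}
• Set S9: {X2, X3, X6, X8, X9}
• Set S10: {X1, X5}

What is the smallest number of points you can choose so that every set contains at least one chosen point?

4

Take H = {X4, X5, X6, X8}. Each listed set contains at least one of these, so H is a hitting set of size 4.
The sets S1, S4, S5, S10 are pairwise disjoint, so any hitting set needs a separate point for each — at least 4. Hence 4 is optimal.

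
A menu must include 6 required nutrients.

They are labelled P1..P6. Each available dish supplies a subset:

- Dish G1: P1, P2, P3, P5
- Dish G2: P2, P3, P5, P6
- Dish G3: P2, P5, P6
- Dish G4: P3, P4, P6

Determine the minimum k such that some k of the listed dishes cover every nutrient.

2

Take {G1, G4}. Their union is {P1, P2, P3, P4, P5, P6}, which is all 6 nutrients.
No single dish has all 6 nutrients (the largest, G1, has 4), so 2 is optimal.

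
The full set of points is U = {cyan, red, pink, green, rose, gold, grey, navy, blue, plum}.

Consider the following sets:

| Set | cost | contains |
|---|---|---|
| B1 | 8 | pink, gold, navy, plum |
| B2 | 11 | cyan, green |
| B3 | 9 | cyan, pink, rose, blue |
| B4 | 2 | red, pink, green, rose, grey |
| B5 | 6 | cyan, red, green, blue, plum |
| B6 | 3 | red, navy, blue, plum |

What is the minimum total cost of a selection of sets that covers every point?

B1, B4, B5 together cover every point (B1 ∪ B4 ∪ B5 = {cyan, red, pink, green, rose, gold, grey, navy, blue, plum}); total cost 8 + 2 + 6 = 16.
The greedy pick B4, B6, B5, B1 costs 19; no covering selection beats 16.

16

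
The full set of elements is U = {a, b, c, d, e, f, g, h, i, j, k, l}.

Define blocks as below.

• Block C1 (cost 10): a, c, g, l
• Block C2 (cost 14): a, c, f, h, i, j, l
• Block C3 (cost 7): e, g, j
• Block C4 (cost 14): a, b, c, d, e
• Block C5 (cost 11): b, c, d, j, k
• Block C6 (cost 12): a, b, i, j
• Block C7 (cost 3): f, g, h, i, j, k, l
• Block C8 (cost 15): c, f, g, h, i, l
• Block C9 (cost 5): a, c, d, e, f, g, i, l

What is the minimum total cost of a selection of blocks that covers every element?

C4, C7 together cover every element (C4 ∪ C7 = {a, b, c, d, e, f, g, h, i, j, k, l}); total cost 14 + 3 = 17.
The greedy pick C7, C9, C5 costs 19; no covering selection beats 17.

17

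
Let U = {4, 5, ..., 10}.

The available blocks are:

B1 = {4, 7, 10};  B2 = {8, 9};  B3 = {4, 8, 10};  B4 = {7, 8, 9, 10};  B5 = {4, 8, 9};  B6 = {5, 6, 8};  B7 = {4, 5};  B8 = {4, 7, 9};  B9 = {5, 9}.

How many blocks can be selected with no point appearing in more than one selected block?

B4, B7 are pairwise disjoint (B4={7,8,9,10}; B7={4,5}).
Every remaining block overlaps one of these, and no 3 of the listed blocks are pairwise disjoint, so 2 is the maximum.

2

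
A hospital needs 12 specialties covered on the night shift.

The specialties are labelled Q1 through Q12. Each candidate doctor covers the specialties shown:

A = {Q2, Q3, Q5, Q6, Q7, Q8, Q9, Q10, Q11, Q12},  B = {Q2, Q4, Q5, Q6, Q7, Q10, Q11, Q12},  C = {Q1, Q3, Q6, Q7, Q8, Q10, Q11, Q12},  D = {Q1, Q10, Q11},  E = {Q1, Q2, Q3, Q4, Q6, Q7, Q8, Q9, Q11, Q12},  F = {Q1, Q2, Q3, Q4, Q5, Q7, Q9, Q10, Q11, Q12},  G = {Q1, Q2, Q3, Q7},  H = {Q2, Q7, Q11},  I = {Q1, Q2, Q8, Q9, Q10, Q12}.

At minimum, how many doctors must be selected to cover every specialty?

A and E together: A ∪ E = {Q1, Q2, Q3, Q4, Q5, Q6, Q7, Q8, Q9, Q10, Q11, Q12} — every specialty is covered.
No single doctor has all 12 specialties (the largest, A, has 10), so 2 is optimal.

2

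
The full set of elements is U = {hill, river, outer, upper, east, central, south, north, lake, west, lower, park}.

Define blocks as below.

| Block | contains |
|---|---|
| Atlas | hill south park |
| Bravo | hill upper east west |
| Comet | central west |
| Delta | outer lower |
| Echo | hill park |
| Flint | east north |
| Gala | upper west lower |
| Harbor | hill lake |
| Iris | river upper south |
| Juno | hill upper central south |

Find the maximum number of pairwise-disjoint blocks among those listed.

5

Comet, Delta, Flint, Harbor, Iris are pairwise disjoint (Comet={central,west}; Delta={outer,lower}; Flint={east,north}; Harbor={hill,lake}; Iris={river,upper,south}).
Every remaining block overlaps one of these, and no 6 of the listed blocks are pairwise disjoint, so 5 is the maximum.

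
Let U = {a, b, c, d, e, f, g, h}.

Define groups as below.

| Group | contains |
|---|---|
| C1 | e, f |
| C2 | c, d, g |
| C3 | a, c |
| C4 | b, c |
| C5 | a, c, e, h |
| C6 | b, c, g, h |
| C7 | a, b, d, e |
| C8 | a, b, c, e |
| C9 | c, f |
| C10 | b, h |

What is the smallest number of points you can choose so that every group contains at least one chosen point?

3

T = {c, e, h} meets every group (each contains at least one member of T), and |T| = 3.
The groups C1, C3, C10 are pairwise disjoint, so any hitting set needs a separate point for each — at least 3. Hence 3 is optimal.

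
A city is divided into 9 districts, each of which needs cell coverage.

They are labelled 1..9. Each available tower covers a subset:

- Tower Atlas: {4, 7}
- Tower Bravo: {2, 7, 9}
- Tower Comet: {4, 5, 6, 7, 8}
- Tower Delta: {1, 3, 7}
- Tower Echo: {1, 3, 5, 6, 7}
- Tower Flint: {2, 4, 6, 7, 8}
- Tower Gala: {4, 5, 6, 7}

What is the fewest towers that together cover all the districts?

Bravo and Comet and Delta together: Bravo ∪ Comet ∪ Delta = {1, 2, 3, 4, 5, 6, 7, 8, 9} — every district is covered.
Only Bravo contains 9, so Bravo is forced; the remaining 6 districts need at least 2 more towers (each remaining tower adds at most 4) — so at least 3 towers are needed, and 3 is optimal.

3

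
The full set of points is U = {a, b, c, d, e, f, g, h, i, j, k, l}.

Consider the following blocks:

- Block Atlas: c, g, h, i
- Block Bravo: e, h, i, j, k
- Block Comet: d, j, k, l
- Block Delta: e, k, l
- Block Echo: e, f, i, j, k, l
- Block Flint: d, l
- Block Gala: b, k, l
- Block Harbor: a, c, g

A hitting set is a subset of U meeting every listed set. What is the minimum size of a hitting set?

T = {c, j, l} meets every block (each contains at least one member of T), and |T| = 3.
The blocks Bravo, Flint, Harbor are pairwise disjoint, so any hitting set needs a separate point for each — at least 3. Hence 3 is optimal.

3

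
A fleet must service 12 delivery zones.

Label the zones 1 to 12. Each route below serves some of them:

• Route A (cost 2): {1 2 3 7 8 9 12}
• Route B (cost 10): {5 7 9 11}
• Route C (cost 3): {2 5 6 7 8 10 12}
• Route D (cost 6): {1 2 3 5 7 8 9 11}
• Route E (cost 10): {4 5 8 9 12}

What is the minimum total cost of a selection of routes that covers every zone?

C, D, E together cover every zone (C ∪ D ∪ E = {1, 2, 3, 4, 5, 6, 7, 8, 9, 10, 11, 12}); total cost 3 + 6 + 10 = 19.
The greedy pick A, C, D, E costs 21; no covering selection beats 19.

19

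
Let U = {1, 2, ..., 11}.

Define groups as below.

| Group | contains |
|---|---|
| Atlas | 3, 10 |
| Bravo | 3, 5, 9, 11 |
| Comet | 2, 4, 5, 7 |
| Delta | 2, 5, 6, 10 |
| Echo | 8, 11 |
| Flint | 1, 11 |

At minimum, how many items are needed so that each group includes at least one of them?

The 3 items {3, 5, 11} hit every group.
The groups Atlas, Comet, Flint are pairwise disjoint, so any hitting set needs a separate item for each — at least 3. Hence 3 is optimal.

3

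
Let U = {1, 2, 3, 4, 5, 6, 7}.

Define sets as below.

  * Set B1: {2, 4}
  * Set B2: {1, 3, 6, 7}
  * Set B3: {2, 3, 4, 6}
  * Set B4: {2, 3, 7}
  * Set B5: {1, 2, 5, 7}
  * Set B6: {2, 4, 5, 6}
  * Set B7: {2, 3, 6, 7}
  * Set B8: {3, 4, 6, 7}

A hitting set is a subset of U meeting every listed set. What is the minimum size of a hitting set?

The 2 elements {2, 7} hit every set.
The sets B1, B2 are pairwise disjoint, so any hitting set needs a separate element for each — at least 2. Hence 2 is optimal.

2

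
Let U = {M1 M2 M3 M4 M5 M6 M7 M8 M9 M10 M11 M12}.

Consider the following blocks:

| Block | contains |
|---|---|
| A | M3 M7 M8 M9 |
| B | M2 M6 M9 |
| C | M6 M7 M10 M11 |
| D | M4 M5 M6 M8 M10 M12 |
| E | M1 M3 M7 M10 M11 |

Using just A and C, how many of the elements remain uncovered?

5

Union of A, C = {M3, M6, M7, M8, M9, M10, M11}.
Not covered: M1, M2, M4, M5, M12 — 5 elements.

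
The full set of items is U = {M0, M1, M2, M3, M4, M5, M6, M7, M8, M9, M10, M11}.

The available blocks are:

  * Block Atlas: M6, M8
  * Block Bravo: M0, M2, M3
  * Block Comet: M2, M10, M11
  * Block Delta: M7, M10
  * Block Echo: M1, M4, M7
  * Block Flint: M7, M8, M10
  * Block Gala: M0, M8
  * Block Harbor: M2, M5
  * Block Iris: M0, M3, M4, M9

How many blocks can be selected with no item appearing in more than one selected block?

Atlas, Delta, Harbor, Iris are pairwise disjoint (Atlas={M6,M8}; Delta={M7,M10}; Harbor={M2,M5}; Iris={M0,M3,M4,M9}).
Every remaining block overlaps one of these, and no 5 of the listed blocks are pairwise disjoint, so 4 is the maximum.

4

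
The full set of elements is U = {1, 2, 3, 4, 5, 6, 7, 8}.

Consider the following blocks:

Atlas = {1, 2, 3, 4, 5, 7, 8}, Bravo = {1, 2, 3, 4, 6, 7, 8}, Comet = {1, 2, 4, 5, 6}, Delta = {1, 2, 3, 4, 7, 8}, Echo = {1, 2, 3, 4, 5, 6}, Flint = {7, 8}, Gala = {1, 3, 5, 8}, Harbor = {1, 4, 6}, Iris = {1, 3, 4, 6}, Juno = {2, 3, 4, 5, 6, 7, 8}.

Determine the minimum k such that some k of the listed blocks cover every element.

Take {Comet, Juno}. Their union is {1, 2, 3, 4, 5, 6, 7, 8}, which is all 8 elements.
No single block has all 8 elements (the largest, Atlas, has 7), so 2 is optimal.

2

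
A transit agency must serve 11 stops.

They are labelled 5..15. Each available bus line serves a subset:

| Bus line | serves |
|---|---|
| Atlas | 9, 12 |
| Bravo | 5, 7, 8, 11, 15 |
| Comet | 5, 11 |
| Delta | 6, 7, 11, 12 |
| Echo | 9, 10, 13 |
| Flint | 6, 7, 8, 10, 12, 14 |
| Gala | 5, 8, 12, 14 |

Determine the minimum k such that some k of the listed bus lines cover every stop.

3

Take {Bravo, Echo, Flint}. Their union is {5, 6, 7, 8, 9, 10, 11, 12, 13, 14, 15}, which is all 11 stops.
Only Echo contains 13, so Echo is forced; the remaining 8 stops need at least 2 more bus lines (each remaining bus line adds at most 5) — so at least 3 bus lines are needed, and 3 is optimal.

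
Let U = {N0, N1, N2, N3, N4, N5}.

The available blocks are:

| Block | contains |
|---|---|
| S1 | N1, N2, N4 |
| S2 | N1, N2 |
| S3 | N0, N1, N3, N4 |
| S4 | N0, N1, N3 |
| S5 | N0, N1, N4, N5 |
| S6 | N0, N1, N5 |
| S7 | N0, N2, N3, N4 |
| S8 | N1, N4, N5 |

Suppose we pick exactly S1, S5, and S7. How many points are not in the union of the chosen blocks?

Union of S1, S5, S7 = {N0, N1, N2, N3, N4, N5} — that's every point, so 0 are uncovered.

0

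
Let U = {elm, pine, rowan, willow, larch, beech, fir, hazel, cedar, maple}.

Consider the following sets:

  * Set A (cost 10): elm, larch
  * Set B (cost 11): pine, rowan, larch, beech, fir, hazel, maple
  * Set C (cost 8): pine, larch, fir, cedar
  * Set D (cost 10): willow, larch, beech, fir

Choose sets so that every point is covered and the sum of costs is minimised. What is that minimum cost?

A, B, C, D together cover every point (A ∪ B ∪ C ∪ D = {elm, pine, rowan, willow, larch, beech, fir, hazel, cedar, maple}); total cost 10 + 11 + 8 + 10 = 39.
No covering selection has total cost below 39.

39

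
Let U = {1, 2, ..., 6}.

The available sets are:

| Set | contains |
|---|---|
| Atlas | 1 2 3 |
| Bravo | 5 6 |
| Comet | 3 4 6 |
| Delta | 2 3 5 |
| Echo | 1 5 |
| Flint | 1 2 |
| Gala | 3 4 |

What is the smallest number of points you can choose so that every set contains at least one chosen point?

3

The 3 points {1, 3, 5} hit every set.
The sets Bravo, Flint, Gala are pairwise disjoint, so any hitting set needs a separate point for each — at least 3. Hence 3 is optimal.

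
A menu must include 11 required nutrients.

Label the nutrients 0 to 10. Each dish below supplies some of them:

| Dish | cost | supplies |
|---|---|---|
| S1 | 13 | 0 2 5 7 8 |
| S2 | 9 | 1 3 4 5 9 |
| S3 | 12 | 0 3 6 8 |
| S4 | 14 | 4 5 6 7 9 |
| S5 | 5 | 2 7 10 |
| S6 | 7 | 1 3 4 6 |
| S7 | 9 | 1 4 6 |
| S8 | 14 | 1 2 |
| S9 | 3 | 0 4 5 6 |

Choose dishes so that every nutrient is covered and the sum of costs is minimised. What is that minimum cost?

S2, S3, S5 together cover every nutrient (S2 ∪ S3 ∪ S5 = {0, 1, 2, 3, 4, 5, 6, 7, 8, 9, 10}); total cost 9 + 12 + 5 = 26.
The greedy pick S9, S5, S2, S3 costs 29; no covering selection beats 26.

26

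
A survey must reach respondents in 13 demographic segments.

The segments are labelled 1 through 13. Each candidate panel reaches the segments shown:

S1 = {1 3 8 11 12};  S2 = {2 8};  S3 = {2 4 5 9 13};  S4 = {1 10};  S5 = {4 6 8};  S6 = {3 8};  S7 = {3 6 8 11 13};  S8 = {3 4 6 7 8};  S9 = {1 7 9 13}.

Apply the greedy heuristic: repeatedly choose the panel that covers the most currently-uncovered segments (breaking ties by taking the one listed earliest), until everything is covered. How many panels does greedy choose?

4

Greedy: pick S1 (covers 5 new) → pick S3 (covers 5 new) → pick S8 (covers 2 new) → pick S4 (covers 1 new). Total picks: 4.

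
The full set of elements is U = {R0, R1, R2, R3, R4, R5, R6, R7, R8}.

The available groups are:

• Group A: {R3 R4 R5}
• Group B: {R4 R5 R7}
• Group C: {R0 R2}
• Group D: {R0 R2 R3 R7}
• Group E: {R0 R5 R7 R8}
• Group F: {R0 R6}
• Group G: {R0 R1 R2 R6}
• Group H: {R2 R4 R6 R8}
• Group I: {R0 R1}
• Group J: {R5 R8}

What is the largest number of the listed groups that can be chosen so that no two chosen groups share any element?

G, J are pairwise disjoint (G={R0,R1,R2,R6}; J={R5,R8}).
Every remaining group overlaps one of these, and no 3 of the listed groups are pairwise disjoint, so 2 is the maximum.

2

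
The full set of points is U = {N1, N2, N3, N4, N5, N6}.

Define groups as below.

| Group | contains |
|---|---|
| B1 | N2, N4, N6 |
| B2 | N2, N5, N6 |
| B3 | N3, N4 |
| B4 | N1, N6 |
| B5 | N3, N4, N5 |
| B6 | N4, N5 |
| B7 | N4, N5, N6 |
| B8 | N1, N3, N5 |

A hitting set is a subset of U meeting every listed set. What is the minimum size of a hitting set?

3

Take H = {N1, N4, N6}. Each listed group contains at least one of these, so H is a hitting set of size 3.
No choice of 2 points meets every group, so 3 is the minimum.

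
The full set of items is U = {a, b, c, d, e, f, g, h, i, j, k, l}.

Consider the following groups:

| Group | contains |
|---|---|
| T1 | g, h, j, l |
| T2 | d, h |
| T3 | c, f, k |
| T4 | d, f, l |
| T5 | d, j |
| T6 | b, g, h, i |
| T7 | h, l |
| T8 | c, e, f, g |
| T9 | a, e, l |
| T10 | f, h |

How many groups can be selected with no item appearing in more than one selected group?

4

T3, T5, T6, T9 are pairwise disjoint (T3={c,f,k}; T5={d,j}; T6={b,g,h,i}; T9={a,e,l}).
Every remaining group overlaps one of these, and no 5 of the listed groups are pairwise disjoint, so 4 is the maximum.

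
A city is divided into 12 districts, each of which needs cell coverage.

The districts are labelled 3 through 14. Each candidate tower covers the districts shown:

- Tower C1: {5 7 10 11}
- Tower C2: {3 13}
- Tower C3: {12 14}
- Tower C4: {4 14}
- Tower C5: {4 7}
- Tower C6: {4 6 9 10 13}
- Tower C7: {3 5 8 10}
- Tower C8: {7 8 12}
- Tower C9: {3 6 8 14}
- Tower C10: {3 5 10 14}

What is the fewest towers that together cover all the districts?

4

C1 and C6 and C8 and C10 together: C1 ∪ C6 ∪ C8 ∪ C10 = {3, 4, 5, 6, 7, 8, 9, 10, 11, 12, 13, 14} — every district is covered.
Only C6 contains 9, so C6 is forced; the remaining 7 districts need at least 3 more towers (each remaining tower adds at most 3) — so at least 4 towers are needed, and 4 is optimal.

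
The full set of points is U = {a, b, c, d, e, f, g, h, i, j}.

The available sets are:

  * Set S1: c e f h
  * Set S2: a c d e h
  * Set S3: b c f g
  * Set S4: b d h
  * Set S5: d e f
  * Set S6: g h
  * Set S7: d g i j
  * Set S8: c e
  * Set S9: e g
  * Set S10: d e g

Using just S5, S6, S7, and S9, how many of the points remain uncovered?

Union of S5, S6, S7, S9 = {d, e, f, g, h, i, j}.
Not covered: a, b, c — 3 points.

3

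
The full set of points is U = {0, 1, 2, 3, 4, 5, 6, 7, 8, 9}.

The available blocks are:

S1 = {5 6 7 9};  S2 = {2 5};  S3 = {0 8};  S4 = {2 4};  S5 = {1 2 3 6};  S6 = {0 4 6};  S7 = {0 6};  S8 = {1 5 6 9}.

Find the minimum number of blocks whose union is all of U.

4

S1 and S3 and S4 and S5 together: S1 ∪ S3 ∪ S4 ∪ S5 = {0, 1, 2, 3, 4, 5, 6, 7, 8, 9} — every point is covered.
No 3 of the 8 blocks cover everything (all 56 combinations miss at least one point), so 4 is optimal.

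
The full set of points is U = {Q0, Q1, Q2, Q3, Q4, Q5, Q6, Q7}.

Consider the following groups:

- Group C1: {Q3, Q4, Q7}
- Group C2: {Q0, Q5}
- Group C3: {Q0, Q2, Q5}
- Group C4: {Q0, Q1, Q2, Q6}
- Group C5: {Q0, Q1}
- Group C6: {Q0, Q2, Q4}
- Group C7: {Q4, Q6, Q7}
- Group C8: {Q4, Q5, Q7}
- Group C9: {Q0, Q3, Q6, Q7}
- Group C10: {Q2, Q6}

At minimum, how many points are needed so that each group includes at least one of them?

The 3 points {Q0, Q2, Q4} hit every group.
The groups C1, C5, C10 are pairwise disjoint, so any hitting set needs a separate point for each — at least 3. Hence 3 is optimal.

3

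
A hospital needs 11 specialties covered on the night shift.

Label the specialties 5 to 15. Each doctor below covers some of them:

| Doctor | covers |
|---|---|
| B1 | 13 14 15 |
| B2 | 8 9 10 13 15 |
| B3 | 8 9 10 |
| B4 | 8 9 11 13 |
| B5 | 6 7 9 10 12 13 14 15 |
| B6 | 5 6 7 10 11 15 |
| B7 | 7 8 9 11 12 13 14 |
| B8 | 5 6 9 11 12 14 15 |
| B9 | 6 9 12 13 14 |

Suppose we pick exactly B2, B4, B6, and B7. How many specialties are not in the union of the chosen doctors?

Union of B2, B4, B6, B7 = {5, 6, 7, 8, 9, 10, 11, 12, 13, 14, 15} — that's every specialty, so 0 are uncovered.

0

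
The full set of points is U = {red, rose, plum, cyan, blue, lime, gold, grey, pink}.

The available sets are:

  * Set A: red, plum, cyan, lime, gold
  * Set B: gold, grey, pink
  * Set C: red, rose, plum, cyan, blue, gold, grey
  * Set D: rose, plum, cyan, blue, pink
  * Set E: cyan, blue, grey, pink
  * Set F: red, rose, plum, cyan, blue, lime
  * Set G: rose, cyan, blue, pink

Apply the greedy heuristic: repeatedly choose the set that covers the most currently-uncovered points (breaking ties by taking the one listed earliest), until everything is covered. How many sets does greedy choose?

Greedy: pick C (covers 7 new) → pick A (covers 1 new) → pick B (covers 1 new). Total picks: 3.
(The true minimum cover uses only 2 sets, so greedy is not optimal here.)

3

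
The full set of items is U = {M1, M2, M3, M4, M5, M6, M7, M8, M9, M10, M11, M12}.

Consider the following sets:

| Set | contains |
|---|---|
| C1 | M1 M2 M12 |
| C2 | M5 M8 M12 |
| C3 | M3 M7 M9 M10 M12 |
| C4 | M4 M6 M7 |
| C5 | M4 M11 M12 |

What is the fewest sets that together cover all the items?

C1 and C2 and C3 and C4 and C5 together: C1 ∪ C2 ∪ C3 ∪ C4 ∪ C5 = {M1, M2, M3, M4, M5, M6, M7, M8, M9, M10, M11, M12} — every item is covered.
Only C3 contains M3, so C3 is forced; the remaining 7 items need at least 4 more sets (each remaining set adds at most 2) — so at least 5 sets are needed, and 5 is optimal.

5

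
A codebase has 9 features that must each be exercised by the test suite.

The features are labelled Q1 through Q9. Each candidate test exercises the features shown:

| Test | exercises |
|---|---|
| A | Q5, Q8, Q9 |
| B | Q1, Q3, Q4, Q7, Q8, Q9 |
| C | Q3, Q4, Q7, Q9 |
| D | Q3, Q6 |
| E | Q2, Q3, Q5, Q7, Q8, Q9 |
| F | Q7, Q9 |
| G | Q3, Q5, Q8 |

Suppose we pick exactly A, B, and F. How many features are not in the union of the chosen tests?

Union of A, B, F = {Q1, Q3, Q4, Q5, Q7, Q8, Q9}.
Not covered: Q2, Q6 — 2 features.

2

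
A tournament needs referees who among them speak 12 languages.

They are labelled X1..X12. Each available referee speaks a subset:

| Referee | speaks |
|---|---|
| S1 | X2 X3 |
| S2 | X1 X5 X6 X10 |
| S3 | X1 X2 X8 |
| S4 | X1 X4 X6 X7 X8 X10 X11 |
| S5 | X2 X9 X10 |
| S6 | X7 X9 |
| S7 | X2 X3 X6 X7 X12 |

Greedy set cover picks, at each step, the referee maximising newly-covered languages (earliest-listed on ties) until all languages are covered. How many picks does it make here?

4

Greedy: pick S4 (covers 7 new) → pick S7 (covers 3 new) → pick S2 (covers 1 new) → pick S5 (covers 1 new). Total picks: 4.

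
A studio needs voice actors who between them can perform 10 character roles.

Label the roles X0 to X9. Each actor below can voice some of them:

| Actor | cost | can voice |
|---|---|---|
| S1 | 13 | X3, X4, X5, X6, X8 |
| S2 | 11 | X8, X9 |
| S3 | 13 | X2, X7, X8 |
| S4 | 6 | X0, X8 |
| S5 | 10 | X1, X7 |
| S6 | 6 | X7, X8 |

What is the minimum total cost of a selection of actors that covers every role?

S1, S2, S3, S4, S5 together cover every role (S1 ∪ S2 ∪ S3 ∪ S4 ∪ S5 = {X0, X1, X2, X3, X4, X5, X6, X7, X8, X9}); total cost 13 + 11 + 13 + 6 + 10 = 53.
No covering selection has total cost below 53.

53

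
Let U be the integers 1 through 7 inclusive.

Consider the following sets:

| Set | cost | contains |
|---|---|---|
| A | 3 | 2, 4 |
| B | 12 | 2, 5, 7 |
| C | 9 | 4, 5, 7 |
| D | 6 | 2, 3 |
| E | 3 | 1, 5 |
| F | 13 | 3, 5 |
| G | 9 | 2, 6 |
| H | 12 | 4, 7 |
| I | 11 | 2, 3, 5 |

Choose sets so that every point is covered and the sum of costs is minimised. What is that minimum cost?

C, D, E, G together cover every point (C ∪ D ∪ E ∪ G = {1, 2, 3, 4, 5, 6, 7}); total cost 9 + 6 + 3 + 9 = 27.
The greedy pick A, E, D, C, G costs 30; no covering selection beats 27.

27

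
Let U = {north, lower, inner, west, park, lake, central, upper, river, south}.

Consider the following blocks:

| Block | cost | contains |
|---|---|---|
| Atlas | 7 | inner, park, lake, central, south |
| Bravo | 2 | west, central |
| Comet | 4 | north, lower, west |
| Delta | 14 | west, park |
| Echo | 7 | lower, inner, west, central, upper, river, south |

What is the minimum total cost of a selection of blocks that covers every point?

Atlas, Comet, Echo together cover every point (Atlas ∪ Comet ∪ Echo = {north, lower, inner, west, park, lake, central, upper, river, south}); total cost 7 + 4 + 7 = 18.
The greedy pick Bravo, Echo, Atlas, Comet costs 20; no covering selection beats 18.

18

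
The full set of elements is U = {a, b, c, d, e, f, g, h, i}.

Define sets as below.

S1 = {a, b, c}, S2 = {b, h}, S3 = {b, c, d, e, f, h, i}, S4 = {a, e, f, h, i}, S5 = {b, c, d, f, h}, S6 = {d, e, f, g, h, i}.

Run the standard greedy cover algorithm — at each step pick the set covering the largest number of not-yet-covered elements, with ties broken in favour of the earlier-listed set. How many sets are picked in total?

3

Greedy: pick S3 (covers 7 new) → pick S1 (covers 1 new) → pick S6 (covers 1 new). Total picks: 3.
(The true minimum cover uses only 2 sets, so greedy is not optimal here.)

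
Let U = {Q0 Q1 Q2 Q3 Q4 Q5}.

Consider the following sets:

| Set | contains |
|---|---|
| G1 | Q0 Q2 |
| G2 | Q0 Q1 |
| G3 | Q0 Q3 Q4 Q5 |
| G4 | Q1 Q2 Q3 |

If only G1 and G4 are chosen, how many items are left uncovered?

2

Union of G1, G4 = {Q0, Q1, Q2, Q3}.
Not covered: Q4, Q5 — 2 items.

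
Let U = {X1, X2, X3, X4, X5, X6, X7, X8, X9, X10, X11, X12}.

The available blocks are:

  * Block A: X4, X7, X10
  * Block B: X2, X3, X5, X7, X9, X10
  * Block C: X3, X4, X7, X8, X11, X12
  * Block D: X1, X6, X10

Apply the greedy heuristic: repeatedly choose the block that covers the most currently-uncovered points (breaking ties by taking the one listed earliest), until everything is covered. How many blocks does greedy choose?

3

Greedy: pick B (covers 6 new) → pick C (covers 4 new) → pick D (covers 2 new). Total picks: 3.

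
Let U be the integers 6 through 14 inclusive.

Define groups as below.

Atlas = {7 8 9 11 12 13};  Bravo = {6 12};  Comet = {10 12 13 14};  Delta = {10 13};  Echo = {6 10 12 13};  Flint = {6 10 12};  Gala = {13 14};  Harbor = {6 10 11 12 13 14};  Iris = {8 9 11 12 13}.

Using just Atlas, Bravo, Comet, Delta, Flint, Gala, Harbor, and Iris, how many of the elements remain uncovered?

0

Union of Atlas, Bravo, Comet, Delta, Flint, Gala, Harbor, Iris = {6, 7, 8, 9, 10, 11, 12, 13, 14} — that's every element, so 0 are uncovered.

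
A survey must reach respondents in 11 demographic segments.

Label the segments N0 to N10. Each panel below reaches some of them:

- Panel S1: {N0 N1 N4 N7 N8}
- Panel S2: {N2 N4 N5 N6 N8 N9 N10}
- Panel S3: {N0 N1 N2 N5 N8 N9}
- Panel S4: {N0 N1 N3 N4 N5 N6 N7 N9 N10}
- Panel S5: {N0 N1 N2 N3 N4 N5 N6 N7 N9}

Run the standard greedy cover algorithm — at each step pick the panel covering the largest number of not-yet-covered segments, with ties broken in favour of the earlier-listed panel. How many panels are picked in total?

Greedy: pick S4 (covers 9 new) → pick S2 (covers 2 new). Total picks: 2.

2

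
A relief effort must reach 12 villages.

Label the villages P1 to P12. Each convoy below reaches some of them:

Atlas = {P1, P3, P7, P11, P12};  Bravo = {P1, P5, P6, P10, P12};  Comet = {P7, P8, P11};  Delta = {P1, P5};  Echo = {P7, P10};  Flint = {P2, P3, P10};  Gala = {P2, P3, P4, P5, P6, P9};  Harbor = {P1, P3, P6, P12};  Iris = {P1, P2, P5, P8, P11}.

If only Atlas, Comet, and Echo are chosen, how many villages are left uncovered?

Union of Atlas, Comet, Echo = {P1, P3, P7, P8, P10, P11, P12}.
Not covered: P2, P4, P5, P6, P9 — 5 villages.

5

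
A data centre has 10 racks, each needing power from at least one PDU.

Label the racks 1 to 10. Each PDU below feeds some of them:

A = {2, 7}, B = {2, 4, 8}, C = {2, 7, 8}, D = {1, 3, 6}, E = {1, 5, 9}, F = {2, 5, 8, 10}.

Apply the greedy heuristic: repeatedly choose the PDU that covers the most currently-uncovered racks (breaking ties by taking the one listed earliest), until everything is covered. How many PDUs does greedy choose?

Greedy: pick F (covers 4 new) → pick D (covers 3 new) → pick A (covers 1 new) → pick B (covers 1 new) → pick E (covers 1 new). Total picks: 5.

5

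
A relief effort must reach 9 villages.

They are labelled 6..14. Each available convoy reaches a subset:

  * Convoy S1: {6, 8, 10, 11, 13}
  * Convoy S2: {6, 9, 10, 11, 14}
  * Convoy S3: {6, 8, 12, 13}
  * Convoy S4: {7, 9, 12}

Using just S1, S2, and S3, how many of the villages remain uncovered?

1

Union of S1, S2, S3 = {6, 8, 9, 10, 11, 12, 13, 14}.
Not covered: 7 — 1 village.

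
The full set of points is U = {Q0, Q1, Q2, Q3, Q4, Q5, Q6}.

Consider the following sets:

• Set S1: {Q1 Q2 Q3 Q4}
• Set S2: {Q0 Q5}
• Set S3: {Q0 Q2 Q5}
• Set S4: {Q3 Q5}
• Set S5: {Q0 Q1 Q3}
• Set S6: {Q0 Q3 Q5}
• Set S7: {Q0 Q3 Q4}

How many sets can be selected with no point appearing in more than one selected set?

S1, S2 are pairwise disjoint (S1={Q1,Q2,Q3,Q4}; S2={Q0,Q5}).
Every remaining set overlaps one of these, and no 3 of the listed sets are pairwise disjoint, so 2 is the maximum.

2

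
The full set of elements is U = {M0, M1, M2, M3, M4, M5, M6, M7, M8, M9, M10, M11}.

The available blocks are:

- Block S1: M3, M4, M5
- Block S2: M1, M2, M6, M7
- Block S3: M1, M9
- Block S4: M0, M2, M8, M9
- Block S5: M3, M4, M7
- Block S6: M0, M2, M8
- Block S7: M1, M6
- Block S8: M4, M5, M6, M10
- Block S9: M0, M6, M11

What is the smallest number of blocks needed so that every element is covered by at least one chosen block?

Take {S3, S4, S5, S8, S9}. Their union is {M0, M1, M2, M3, M4, M5, M6, M7, M8, M9, M10, M11}, which is all 12 elements.
No 4 of the 9 blocks cover everything (all 126 combinations miss at least one element), so 5 is optimal.

5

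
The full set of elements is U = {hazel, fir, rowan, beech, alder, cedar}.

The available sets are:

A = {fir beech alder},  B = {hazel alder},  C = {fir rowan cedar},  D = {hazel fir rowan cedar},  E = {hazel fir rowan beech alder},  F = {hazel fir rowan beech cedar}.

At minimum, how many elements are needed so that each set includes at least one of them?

2

Take H = {fir, alder}. Each listed set contains at least one of these, so H is a hitting set of size 2.
The sets B, C are pairwise disjoint, so any hitting set needs a separate element for each — at least 2. Hence 2 is optimal.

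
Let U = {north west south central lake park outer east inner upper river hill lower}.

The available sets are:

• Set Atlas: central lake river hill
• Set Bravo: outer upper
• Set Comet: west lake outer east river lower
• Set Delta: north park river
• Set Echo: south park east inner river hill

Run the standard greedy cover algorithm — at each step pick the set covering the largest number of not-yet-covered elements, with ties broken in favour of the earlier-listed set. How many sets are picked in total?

Greedy: pick Comet (covers 6 new) → pick Echo (covers 4 new) → pick Atlas (covers 1 new) → pick Bravo (covers 1 new) → pick Delta (covers 1 new). Total picks: 5.

5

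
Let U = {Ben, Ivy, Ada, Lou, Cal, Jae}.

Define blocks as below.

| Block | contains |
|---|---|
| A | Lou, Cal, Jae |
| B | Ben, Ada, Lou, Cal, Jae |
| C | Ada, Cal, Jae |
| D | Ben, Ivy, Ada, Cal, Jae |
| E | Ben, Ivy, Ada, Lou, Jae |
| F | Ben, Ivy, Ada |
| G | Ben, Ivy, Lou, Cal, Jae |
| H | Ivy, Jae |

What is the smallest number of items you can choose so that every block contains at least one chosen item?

2

Take T = {Ivy, Cal}. Each listed block contains at least one of these, so T is a hitting set of size 2.
The blocks A, F are pairwise disjoint, so any hitting set needs a separate item for each — at least 2. Hence 2 is optimal.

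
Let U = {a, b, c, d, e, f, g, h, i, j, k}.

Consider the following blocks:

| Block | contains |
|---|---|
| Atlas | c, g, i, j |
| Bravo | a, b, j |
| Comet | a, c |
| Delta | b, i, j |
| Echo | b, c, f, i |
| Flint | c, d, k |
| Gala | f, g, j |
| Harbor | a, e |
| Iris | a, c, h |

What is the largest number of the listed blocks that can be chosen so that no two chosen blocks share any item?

Flint, Gala, Harbor are pairwise disjoint (Flint={c,d,k}; Gala={f,g,j}; Harbor={a,e}).
Every remaining block overlaps one of these, and no 4 of the listed blocks are pairwise disjoint, so 3 is the maximum.

3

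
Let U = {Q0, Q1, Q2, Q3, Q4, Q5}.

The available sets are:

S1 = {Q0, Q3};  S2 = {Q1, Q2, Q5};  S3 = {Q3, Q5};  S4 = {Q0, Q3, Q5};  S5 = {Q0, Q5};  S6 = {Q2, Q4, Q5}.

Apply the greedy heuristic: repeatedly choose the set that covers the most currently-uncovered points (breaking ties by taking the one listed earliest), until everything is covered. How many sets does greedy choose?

Greedy: pick S2 (covers 3 new) → pick S1 (covers 2 new) → pick S6 (covers 1 new). Total picks: 3.

3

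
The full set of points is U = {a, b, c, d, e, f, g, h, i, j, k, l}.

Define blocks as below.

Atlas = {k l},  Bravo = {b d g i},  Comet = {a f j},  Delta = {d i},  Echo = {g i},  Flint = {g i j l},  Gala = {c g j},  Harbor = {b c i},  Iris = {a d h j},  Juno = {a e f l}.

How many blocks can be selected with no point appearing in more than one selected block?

3

Atlas, Delta, Gala are pairwise disjoint (Atlas={k,l}; Delta={d,i}; Gala={c,g,j}).
Every remaining block overlaps one of these, and no 4 of the listed blocks are pairwise disjoint, so 3 is the maximum.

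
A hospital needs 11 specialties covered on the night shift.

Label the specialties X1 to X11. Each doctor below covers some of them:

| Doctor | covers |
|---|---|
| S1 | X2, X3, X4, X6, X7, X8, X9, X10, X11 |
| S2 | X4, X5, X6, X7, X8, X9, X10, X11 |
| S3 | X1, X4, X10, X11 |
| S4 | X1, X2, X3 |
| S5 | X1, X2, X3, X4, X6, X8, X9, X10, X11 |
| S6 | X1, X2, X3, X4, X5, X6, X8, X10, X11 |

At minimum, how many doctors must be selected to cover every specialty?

2

Take {S2, S6}. Their union is {X1, X2, X3, X4, X5, X6, X7, X8, X9, X10, X11}, which is all 11 specialties.
No single doctor has all 11 specialties (the largest, S1, has 9), so 2 is optimal.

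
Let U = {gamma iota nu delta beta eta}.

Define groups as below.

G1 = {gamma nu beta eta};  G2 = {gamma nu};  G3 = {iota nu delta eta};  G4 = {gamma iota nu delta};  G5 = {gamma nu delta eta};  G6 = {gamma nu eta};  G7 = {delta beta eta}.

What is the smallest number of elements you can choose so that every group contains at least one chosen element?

2

The 2 elements {nu, beta} hit every group.
The groups G2, G7 are pairwise disjoint, so any hitting set needs a separate element for each — at least 2. Hence 2 is optimal.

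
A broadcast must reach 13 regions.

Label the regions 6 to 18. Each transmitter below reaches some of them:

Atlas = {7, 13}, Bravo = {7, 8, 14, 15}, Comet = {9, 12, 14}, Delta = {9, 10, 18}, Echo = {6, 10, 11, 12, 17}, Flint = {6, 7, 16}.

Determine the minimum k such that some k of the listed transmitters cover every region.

Take {Atlas, Bravo, Delta, Echo, Flint}. Their union is {6, 7, 8, 9, 10, 11, 12, 13, 14, 15, 16, 17, 18}, which is all 13 regions.
No 4 of the 6 transmitters cover everything (all 15 combinations miss at least one region), so 5 is optimal.

5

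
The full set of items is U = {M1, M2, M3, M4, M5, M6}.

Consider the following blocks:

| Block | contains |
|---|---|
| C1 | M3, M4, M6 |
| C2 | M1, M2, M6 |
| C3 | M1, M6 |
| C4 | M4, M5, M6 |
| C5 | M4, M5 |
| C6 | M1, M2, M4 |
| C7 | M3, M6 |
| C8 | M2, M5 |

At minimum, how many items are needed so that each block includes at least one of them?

3

The 3 items {M1, M5, M6} hit every block.
No choice of 2 items meets every block, so 3 is the minimum.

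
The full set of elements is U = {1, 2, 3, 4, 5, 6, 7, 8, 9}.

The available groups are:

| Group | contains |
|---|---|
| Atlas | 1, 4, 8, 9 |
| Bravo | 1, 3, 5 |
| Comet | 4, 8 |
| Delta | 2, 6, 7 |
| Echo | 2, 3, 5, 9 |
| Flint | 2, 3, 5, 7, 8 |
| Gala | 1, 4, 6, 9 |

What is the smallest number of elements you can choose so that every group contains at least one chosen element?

3

The 3 elements {5, 6, 8} hit every group.
The groups Bravo, Comet, Delta are pairwise disjoint, so any hitting set needs a separate element for each — at least 3. Hence 3 is optimal.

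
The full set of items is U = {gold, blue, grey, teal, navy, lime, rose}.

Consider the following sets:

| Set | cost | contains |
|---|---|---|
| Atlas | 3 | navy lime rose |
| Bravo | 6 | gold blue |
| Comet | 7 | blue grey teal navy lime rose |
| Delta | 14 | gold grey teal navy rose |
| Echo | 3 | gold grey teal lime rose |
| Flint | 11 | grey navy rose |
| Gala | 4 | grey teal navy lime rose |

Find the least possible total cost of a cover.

10

Bravo, Gala together cover every item (Bravo ∪ Gala = {gold, blue, grey, teal, navy, lime, rose}); total cost 6 + 4 = 10.
The greedy pick Echo, Atlas, Bravo costs 12; no covering selection beats 10.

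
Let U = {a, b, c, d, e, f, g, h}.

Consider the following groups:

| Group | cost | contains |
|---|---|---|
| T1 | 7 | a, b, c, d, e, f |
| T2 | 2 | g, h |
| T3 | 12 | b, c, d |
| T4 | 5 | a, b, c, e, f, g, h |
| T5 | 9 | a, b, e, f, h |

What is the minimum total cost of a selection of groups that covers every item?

T1, T2 together cover every item (T1 ∪ T2 = {a, b, c, d, e, f, g, h}); total cost 7 + 2 = 9.
The greedy pick T4, T1 costs 12; no covering selection beats 9.

9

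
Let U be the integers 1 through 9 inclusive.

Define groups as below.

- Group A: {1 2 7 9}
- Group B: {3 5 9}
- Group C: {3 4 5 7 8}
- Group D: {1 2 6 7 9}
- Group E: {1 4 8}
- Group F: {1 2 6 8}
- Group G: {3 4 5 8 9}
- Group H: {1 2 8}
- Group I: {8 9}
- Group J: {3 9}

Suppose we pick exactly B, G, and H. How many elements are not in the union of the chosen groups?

2

Union of B, G, H = {1, 2, 3, 4, 5, 8, 9}.
Not covered: 6, 7 — 2 elements.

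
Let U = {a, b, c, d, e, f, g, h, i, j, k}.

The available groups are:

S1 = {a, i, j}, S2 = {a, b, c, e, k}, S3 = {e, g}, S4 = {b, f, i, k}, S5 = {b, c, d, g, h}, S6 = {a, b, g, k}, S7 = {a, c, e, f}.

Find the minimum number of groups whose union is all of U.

4

Take {S1, S2, S4, S5}. Their union is {a, b, c, d, e, f, g, h, i, j, k}, which is all 11 items.
No 3 of the 7 groups cover everything (all 35 combinations miss at least one item), so 4 is optimal.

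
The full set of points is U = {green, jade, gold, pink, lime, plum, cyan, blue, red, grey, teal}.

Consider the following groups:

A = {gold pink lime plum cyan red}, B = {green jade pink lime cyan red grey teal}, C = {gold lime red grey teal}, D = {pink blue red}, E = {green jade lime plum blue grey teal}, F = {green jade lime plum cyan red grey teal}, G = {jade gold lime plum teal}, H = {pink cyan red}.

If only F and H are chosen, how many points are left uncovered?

Union of F, H = {green, jade, pink, lime, plum, cyan, red, grey, teal}.
Not covered: gold, blue — 2 points.

2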